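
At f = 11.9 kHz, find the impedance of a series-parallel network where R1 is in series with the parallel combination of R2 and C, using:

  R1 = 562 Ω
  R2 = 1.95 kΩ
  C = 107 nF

Step 1 — Angular frequency: ω = 2π·f = 2π·1.19e+04 = 7.477e+04 rad/s.
Step 2 — Component impedances:
  R1: Z = R = 562 Ω
  R2: Z = R = 1950 Ω
  C: Z = 1/(jωC) = -j/(ω·C) = 0 - j125 Ω
Step 3 — Parallel branch: R2 || C = 1/(1/R2 + 1/C) = 7.979 - j124.5 Ω.
Step 4 — Series with R1: Z_total = R1 + (R2 || C) = 570 - j124.5 Ω = 583.4∠-12.3° Ω.

Z = 570 - j124.5 Ω = 583.4∠-12.3° Ω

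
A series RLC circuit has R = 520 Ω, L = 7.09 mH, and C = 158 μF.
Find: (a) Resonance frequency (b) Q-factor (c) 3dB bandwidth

Step 1 — Resonance condition Im(Z)=0 gives ω₀ = 1/√(LC).
Step 2 — ω₀ = 1/√(0.00709·0.000158) = 944.8 rad/s.
Step 3 — f₀ = ω₀/(2π) = 150.4 Hz.
Step 4 — Series Q: Q = ω₀L/R = 944.8·0.00709/520 = 0.01288.
Step 5 — 3dB bandwidth: Δω = ω₀/Q = 7.334e+04 rad/s; BW = Δω/(2π) = 1.167e+04 Hz.

(a) f₀ = 150.4 Hz  (b) Q = 0.01288  (c) BW = 1.167e+04 Hz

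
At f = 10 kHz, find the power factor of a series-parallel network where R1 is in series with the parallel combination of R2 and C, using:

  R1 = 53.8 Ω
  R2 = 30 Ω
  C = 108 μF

Step 1 — Angular frequency: ω = 2π·f = 2π·1e+04 = 6.283e+04 rad/s.
Step 2 — Component impedances:
  R1: Z = R = 53.8 Ω
  R2: Z = R = 30 Ω
  C: Z = 1/(jωC) = -j/(ω·C) = 0 - j0.1474 Ω
Step 3 — Parallel branch: R2 || C = 1/(1/R2 + 1/C) = 0.0007239 - j0.1474 Ω.
Step 4 — Series with R1: Z_total = R1 + (R2 || C) = 53.8 - j0.1474 Ω = 53.8∠-0.2° Ω.
Step 5 — Power factor: PF = cos(φ) = Re(Z)/|Z| = 53.8/53.8 = 1.
Step 6 — Type: Im(Z) = -0.1474 ⇒ leading (phase φ = -0.2°).

PF = 1 (leading, φ = -0.2°)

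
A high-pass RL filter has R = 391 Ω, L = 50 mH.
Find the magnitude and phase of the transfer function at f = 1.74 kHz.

Step 1 — Angular frequency: ω = 2π·1740 = 1.093e+04 rad/s.
Step 2 — Transfer function: H(jω) = jωL/(R + jωL).
Step 3 — Numerator jωL = j·546.6; denominator R + jωL = 391 + j546.6.
Step 4 — H = 0.6615 + j0.4732.
Step 5 — Magnitude: |H| = 0.8133 (-1.8 dB); phase: φ = 35.6°.

|H| = 0.8133 (-1.8 dB), φ = 35.6°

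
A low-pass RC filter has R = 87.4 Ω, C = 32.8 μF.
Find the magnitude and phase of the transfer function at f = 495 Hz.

Step 1 — Angular frequency: ω = 2π·495 = 3110 rad/s.
Step 2 — Transfer function: H(jω) = 1/(1 + jωRC).
Step 3 — Denominator: 1 + jωRC = 1 + j·3110·87.4·3.28e-05 = 1 + j8.916.
Step 4 — H = 0.01242 - j0.1108.
Step 5 — Magnitude: |H| = 0.1115 (-19.1 dB); phase: φ = -83.6°.

|H| = 0.1115 (-19.1 dB), φ = -83.6°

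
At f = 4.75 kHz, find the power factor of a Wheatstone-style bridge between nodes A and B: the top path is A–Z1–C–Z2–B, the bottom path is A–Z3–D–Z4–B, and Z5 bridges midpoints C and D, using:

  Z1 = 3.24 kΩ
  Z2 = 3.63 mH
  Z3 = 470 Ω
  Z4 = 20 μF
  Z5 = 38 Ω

Step 1 — Angular frequency: ω = 2π·f = 2π·4750 = 2.985e+04 rad/s.
Step 2 — Component impedances:
  Z1: Z = R = 3240 Ω
  Z2: Z = jωL = j·2.985e+04·0.00363 = 0 + j108.3 Ω
  Z3: Z = R = 470 Ω
  Z4: Z = 1/(jωC) = -j/(ω·C) = 0 - j1.675 Ω
  Z5: Z = R = 38 Ω
Step 3 — Bridge requires nodal analysis (the Z5 bridge couples midpoints C and D, so the two paths cannot be reduced to a simple series/parallel combination). Setting node B to ground and injecting 1 A at node A, the 3-node admittance system at A, C, D solves to V_A = Z_AB = 411.1 - j1.462 Ω = 411.1∠-0.2° Ω.
Step 4 — Power factor: PF = cos(φ) = Re(Z)/|Z| = 411.1/411.1 = 1.
Step 5 — Type: Im(Z) = -1.462 ⇒ leading (phase φ = -0.2°).

PF = 1 (leading, φ = -0.2°)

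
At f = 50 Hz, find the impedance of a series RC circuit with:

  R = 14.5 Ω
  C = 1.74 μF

Step 1 — Angular frequency: ω = 2π·f = 2π·50 = 314.2 rad/s.
Step 2 — Component impedances:
  R: Z = R = 14.5 Ω
  C: Z = 1/(jωC) = -j/(ω·C) = 0 - j1829 Ω
Step 3 — Series combination: Z_total = R + C = 14.5 - j1829 Ω = 1829∠-89.5° Ω.

Z = 14.5 - j1829 Ω = 1829∠-89.5° Ω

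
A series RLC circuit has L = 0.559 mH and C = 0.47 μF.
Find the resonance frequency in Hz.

Step 1 — Resonance condition Im(Z)=0 gives ω₀ = 1/√(LC).
Step 2 — ω₀ = 1/√(0.000559·4.7e-07) = 6.169e+04 rad/s.
Step 3 — f₀ = ω₀/(2π) = 9819 Hz.

f₀ = 9819 Hz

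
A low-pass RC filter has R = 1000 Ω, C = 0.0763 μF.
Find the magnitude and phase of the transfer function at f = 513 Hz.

Step 1 — Angular frequency: ω = 2π·513 = 3223 rad/s.
Step 2 — Transfer function: H(jω) = 1/(1 + jωRC).
Step 3 — Denominator: 1 + jωRC = 1 + j·3223·1000·7.63e-08 = 1 + j0.2459.
Step 4 — H = 0.943 - j0.2319.
Step 5 — Magnitude: |H| = 0.9711 (-0.3 dB); phase: φ = -13.8°.

|H| = 0.9711 (-0.3 dB), φ = -13.8°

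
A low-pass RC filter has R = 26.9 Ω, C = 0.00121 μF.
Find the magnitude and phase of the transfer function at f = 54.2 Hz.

Step 1 — Angular frequency: ω = 2π·54.2 = 340.5 rad/s.
Step 2 — Transfer function: H(jω) = 1/(1 + jωRC).
Step 3 — Denominator: 1 + jωRC = 1 + j·340.5·26.9·1.21e-09 = 1 + j1.108e-05.
Step 4 — H = 1 - j1.108e-05.
Step 5 — Magnitude: |H| = 1 (-0.0 dB); phase: φ = -0.0°.

|H| = 1 (-0.0 dB), φ = -0.0°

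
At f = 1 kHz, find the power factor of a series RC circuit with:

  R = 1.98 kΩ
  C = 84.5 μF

Step 1 — Angular frequency: ω = 2π·f = 2π·1000 = 6283 rad/s.
Step 2 — Component impedances:
  R: Z = R = 1980 Ω
  C: Z = 1/(jωC) = -j/(ω·C) = 0 - j1.883 Ω
Step 3 — Series combination: Z_total = R + C = 1980 - j1.883 Ω = 1980∠-0.1° Ω.
Step 4 — Power factor: PF = cos(φ) = Re(Z)/|Z| = 1980/1980 = 1.
Step 5 — Type: Im(Z) = -1.883 ⇒ leading (phase φ = -0.1°).

PF = 1 (leading, φ = -0.1°)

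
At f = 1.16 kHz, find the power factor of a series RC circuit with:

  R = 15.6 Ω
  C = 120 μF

Step 1 — Angular frequency: ω = 2π·f = 2π·1160 = 7288 rad/s.
Step 2 — Component impedances:
  R: Z = R = 15.6 Ω
  C: Z = 1/(jωC) = -j/(ω·C) = 0 - j1.143 Ω
Step 3 — Series combination: Z_total = R + C = 15.6 - j1.143 Ω = 15.64∠-4.2° Ω.
Step 4 — Power factor: PF = cos(φ) = Re(Z)/|Z| = 15.6/15.642 = 0.9973.
Step 5 — Type: Im(Z) = -1.143 ⇒ leading (phase φ = -4.2°).

PF = 0.9973 (leading, φ = -4.2°)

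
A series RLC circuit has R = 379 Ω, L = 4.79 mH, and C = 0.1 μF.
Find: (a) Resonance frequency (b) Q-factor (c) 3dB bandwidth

Step 1 — Resonance: ω₀ = 1/√(LC) = 1/√(0.00479·1e-07) = 4.569e+04 rad/s.
Step 2 — f₀ = ω₀/(2π) = 7272 Hz.
Step 3 — Series Q: Q = ω₀L/R = 4.569e+04·0.00479/379 = 0.5775.
Step 4 — Bandwidth: Δω = ω₀/Q = 7.912e+04 rad/s; BW = Δω/(2π) = 1.259e+04 Hz.

(a) f₀ = 7272 Hz  (b) Q = 0.5775  (c) BW = 1.259e+04 Hz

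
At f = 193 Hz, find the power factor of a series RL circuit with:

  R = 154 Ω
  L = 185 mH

Step 1 — Angular frequency: ω = 2π·f = 2π·193 = 1213 rad/s.
Step 2 — Component impedances:
  R: Z = R = 154 Ω
  L: Z = jωL = j·1213·0.185 = 0 + j224.3 Ω
Step 3 — Series combination: Z_total = R + L = 154 + j224.3 Ω = 272.1∠55.5° Ω.
Step 4 — Power factor: PF = cos(φ) = Re(Z)/|Z| = 154/272.11 = 0.5659.
Step 5 — Type: Im(Z) = 224.3 ⇒ lagging (phase φ = 55.5°).

PF = 0.5659 (lagging, φ = 55.5°)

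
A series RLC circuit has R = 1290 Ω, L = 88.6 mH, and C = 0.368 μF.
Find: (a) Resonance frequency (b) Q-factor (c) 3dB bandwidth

Step 1 — Resonance condition Im(Z)=0 gives ω₀ = 1/√(LC).
Step 2 — ω₀ = 1/√(0.0886·3.68e-07) = 5538 rad/s.
Step 3 — f₀ = ω₀/(2π) = 881.4 Hz.
Step 4 — Series Q: Q = ω₀L/R = 5538·0.0886/1290 = 0.3804.
Step 5 — 3dB bandwidth: Δω = ω₀/Q = 1.456e+04 rad/s; BW = Δω/(2π) = 2317 Hz.

(a) f₀ = 881.4 Hz  (b) Q = 0.3804  (c) BW = 2317 Hz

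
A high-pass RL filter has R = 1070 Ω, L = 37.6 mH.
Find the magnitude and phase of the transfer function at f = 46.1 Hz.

Step 1 — Angular frequency: ω = 2π·46.1 = 289.7 rad/s.
Step 2 — Transfer function: H(jω) = jωL/(R + jωL).
Step 3 — Numerator jωL = j·10.89; denominator R + jωL = 1070 + j10.89.
Step 4 — H = 0.0001036 + j0.01018.
Step 5 — Magnitude: |H| = 0.01018 (-39.8 dB); phase: φ = 89.4°.

|H| = 0.01018 (-39.8 dB), φ = 89.4°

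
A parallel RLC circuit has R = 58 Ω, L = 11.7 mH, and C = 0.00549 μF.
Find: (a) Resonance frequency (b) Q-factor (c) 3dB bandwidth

Step 1 — Resonance: ω₀ = 1/√(LC) = 1/√(0.0117·5.49e-09) = 1.248e+05 rad/s.
Step 2 — f₀ = ω₀/(2π) = 1.986e+04 Hz.
Step 3 — Parallel Q: Q = R/(ω₀L) = 58/(1.248e+05·0.0117) = 0.03973.
Step 4 — Bandwidth: Δω = ω₀/Q = 3.141e+06 rad/s; BW = Δω/(2π) = 4.998e+05 Hz.

(a) f₀ = 1.986e+04 Hz  (b) Q = 0.03973  (c) BW = 4.998e+05 Hz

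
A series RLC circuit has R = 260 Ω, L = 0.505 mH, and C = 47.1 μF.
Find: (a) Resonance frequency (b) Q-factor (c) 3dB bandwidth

Step 1 — Resonance: ω₀ = 1/√(LC) = 1/√(0.000505·4.71e-05) = 6484 rad/s.
Step 2 — f₀ = ω₀/(2π) = 1032 Hz.
Step 3 — Series Q: Q = ω₀L/R = 6484·0.000505/260 = 0.01259.
Step 4 — Bandwidth: Δω = ω₀/Q = 5.149e+05 rad/s; BW = Δω/(2π) = 8.194e+04 Hz.

(a) f₀ = 1032 Hz  (b) Q = 0.01259  (c) BW = 8.194e+04 Hz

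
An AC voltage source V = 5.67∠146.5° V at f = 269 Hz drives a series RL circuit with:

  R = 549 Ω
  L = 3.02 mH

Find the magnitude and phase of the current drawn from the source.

Step 1 — Angular frequency: ω = 2π·f = 2π·269 = 1690 rad/s.
Step 2 — Component impedances:
  R: Z = R = 549 Ω
  L: Z = jωL = j·1690·0.00302 = 0 + j5.104 Ω
Step 3 — Series combination: Z_total = R + L = 549 + j5.104 Ω = 549∠0.5° Ω.
Step 4 — Source phasor: V = 5.67∠146.5° V = -4.728 + j3.129 V.
Step 5 — Ohm's law: I = V / Z_total = (-4.728 + j3.129) / (549 + j5.104) = -0.008559 + j0.00578 A.
Step 6 — Convert to polar: |I| = 0.01033 A, ∠I = 146.0°.

I = 0.01033∠146.0° A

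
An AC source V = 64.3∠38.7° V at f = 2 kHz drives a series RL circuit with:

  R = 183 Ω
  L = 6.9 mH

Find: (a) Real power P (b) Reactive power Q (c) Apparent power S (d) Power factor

Step 1 — Angular frequency: ω = 2π·f = 2π·2000 = 1.257e+04 rad/s.
Step 2 — Component impedances:
  R: Z = R = 183 Ω
  L: Z = jωL = j·1.257e+04·0.0069 = 0 + j86.71 Ω
Step 3 — Series combination: Z_total = R + L = 183 + j86.71 Ω = 202.5∠25.4° Ω.
Step 4 — Source phasor: V = 64.3∠38.7° V = 50.18 + j40.2 V.
Step 5 — Current: I = V / Z = 0.3089 + j0.0733 A = 0.3175∠13.3° A.
Step 6 — Complex power: S = V·I* = 18.45 + j8.742 VA.
Step 7 — Real power: P = Re(S) = 18.45 W.
Step 8 — Reactive power: Q = Im(S) = 8.742 VAR.
Step 9 — Apparent power: |S| = 20.42 VA.
Step 10 — Power factor: PF = P/|S| = 0.9037 (lagging).

(a) P = 18.45 W  (b) Q = 8.742 VAR  (c) S = 20.42 VA  (d) PF = 0.9037 (lagging)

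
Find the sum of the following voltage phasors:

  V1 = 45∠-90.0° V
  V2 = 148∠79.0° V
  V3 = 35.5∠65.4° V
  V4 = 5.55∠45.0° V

Step 1 — Convert each phasor to rectangular form:
  V1 = 45·(cos(-90.0°) + j·sin(-90.0°)) = 0 - j45 V
  V2 = 148·(cos(79.0°) + j·sin(79.0°)) = 28.24 + j145.3 V
  V3 = 35.5·(cos(65.4°) + j·sin(65.4°)) = 14.78 + j32.28 V
  V4 = 5.55·(cos(45.0°) + j·sin(45.0°)) = 3.924 + j3.924 V
Step 2 — Sum components: V_total = 46.94 + j136.5 V.
Step 3 — Convert to polar: |V_total| = 144.3 V, ∠V_total = 71.0°.

V_total = 144.3∠71.0° V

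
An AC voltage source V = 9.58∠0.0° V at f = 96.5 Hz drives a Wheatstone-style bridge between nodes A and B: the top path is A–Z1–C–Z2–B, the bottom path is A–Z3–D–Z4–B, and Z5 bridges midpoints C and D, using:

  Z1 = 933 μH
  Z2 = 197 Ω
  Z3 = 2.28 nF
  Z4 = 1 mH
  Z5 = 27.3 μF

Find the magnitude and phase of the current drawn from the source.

Step 1 — Angular frequency: ω = 2π·f = 2π·96.5 = 606.3 rad/s.
Step 2 — Component impedances:
  Z1: Z = jωL = j·606.3·0.000933 = 0 + j0.5657 Ω
  Z2: Z = R = 197 Ω
  Z3: Z = 1/(jωC) = -j/(ω·C) = 0 - j7.234e+05 Ω
  Z4: Z = jωL = j·606.3·0.001 = 0 + j0.6063 Ω
  Z5: Z = 1/(jωC) = -j/(ω·C) = 0 - j60.41 Ω
Step 3 — Bridge requires nodal analysis (the Z5 bridge couples midpoints C and D, so the two paths cannot be reduced to a simple series/parallel combination). Setting node B to ground and injecting 1 A at node A, the 3-node admittance system at A, C, D solves to V_A = Z_AB = 16.62 - j54.19 Ω = 56.68∠-72.9° Ω.
Step 4 — Source phasor: V = 9.58∠0.0° V = 9.58 V.
Step 5 — Ohm's law: I = V / Z_total = (9.58) / (16.62 - j54.19) = 0.04956 + j0.1616 A.
Step 6 — Convert to polar: |I| = 0.169 A, ∠I = 72.9°.

I = 0.169∠72.9° A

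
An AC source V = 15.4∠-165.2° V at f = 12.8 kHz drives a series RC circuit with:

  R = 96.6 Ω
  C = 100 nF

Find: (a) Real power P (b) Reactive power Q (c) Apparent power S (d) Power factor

Step 1 — Angular frequency: ω = 2π·f = 2π·1.28e+04 = 8.042e+04 rad/s.
Step 2 — Component impedances:
  R: Z = R = 96.6 Ω
  C: Z = 1/(jωC) = -j/(ω·C) = 0 - j124.3 Ω
Step 3 — Series combination: Z_total = R + C = 96.6 - j124.3 Ω = 157.5∠-52.2° Ω.
Step 4 — Source phasor: V = 15.4∠-165.2° V = -14.89 - j3.934 V.
Step 5 — Current: I = V / Z = -0.03828 - j0.09 A = 0.09781∠-113.0° A.
Step 6 — Complex power: S = V·I* = 0.9241 - j1.189 VA.
Step 7 — Real power: P = Re(S) = 0.9241 W.
Step 8 — Reactive power: Q = Im(S) = -1.189 VAR.
Step 9 — Apparent power: |S| = 1.506 VA.
Step 10 — Power factor: PF = P/|S| = 0.6135 (leading).

(a) P = 0.9241 W  (b) Q = -1.189 VAR  (c) S = 1.506 VA  (d) PF = 0.6135 (leading)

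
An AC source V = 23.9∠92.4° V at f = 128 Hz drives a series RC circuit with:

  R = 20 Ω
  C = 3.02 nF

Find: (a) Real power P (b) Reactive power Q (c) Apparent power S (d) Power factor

Step 1 — Angular frequency: ω = 2π·f = 2π·128 = 804.2 rad/s.
Step 2 — Component impedances:
  R: Z = R = 20 Ω
  C: Z = 1/(jωC) = -j/(ω·C) = 0 - j4.117e+05 Ω
Step 3 — Series combination: Z_total = R + C = 20 - j4.117e+05 Ω = 4.117e+05∠-90.0° Ω.
Step 4 — Source phasor: V = 23.9∠92.4° V = -1.001 + j23.88 V.
Step 5 — Current: I = V / Z = -5.8e-05 - j2.428e-06 A = 5.805e-05∠-177.6° A.
Step 6 — Complex power: S = V·I* = 6.739e-08 - j0.001387 VA.
Step 7 — Real power: P = Re(S) = 6.739e-08 W.
Step 8 — Reactive power: Q = Im(S) = -0.001387 VAR.
Step 9 — Apparent power: |S| = 0.001387 VA.
Step 10 — Power factor: PF = P/|S| = 4.858e-05 (leading).

(a) P = 6.739e-08 W  (b) Q = -0.001387 VAR  (c) S = 0.001387 VA  (d) PF = 4.858e-05 (leading)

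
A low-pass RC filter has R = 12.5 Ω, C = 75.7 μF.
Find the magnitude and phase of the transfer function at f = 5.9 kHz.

Step 1 — Angular frequency: ω = 2π·5900 = 3.707e+04 rad/s.
Step 2 — Transfer function: H(jω) = 1/(1 + jωRC).
Step 3 — Denominator: 1 + jωRC = 1 + j·3.707e+04·12.5·7.57e-05 = 1 + j35.08.
Step 4 — H = 0.000812 - j0.02848.
Step 5 — Magnitude: |H| = 0.0285 (-30.9 dB); phase: φ = -88.4°.

|H| = 0.0285 (-30.9 dB), φ = -88.4°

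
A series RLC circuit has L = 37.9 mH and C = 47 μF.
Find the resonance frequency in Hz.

Step 1 — Resonance condition Im(Z)=0 gives ω₀ = 1/√(LC).
Step 2 — ω₀ = 1/√(0.0379·4.7e-05) = 749.3 rad/s.
Step 3 — f₀ = ω₀/(2π) = 119.2 Hz.

f₀ = 119.2 Hz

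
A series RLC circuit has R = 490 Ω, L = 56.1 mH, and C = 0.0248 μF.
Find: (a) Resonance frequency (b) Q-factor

Step 1 — Resonance condition Im(Z)=0 gives ω₀ = 1/√(LC).
Step 2 — ω₀ = 1/√(0.0561·2.48e-08) = 2.681e+04 rad/s.
Step 3 — f₀ = ω₀/(2π) = 4267 Hz.
Step 4 — Series Q: Q = ω₀L/R = 2.681e+04·0.0561/490 = 3.069.

(a) f₀ = 4267 Hz  (b) Q = 3.069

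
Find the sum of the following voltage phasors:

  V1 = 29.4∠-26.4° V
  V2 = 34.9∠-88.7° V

Step 1 — Convert each phasor to rectangular form:
  V1 = 29.4·(cos(-26.4°) + j·sin(-26.4°)) = 26.33 - j13.07 V
  V2 = 34.9·(cos(-88.7°) + j·sin(-88.7°)) = 0.7918 - j34.89 V
Step 2 — Sum components: V_total = 27.13 - j47.96 V.
Step 3 — Convert to polar: |V_total| = 55.1 V, ∠V_total = -60.5°.

V_total = 55.1∠-60.5° V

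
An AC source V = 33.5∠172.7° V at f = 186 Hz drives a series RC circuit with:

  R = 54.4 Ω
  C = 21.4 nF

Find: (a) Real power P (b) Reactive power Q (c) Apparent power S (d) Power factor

Step 1 — Angular frequency: ω = 2π·f = 2π·186 = 1169 rad/s.
Step 2 — Component impedances:
  R: Z = R = 54.4 Ω
  C: Z = 1/(jωC) = -j/(ω·C) = 0 - j3.998e+04 Ω
Step 3 — Series combination: Z_total = R + C = 54.4 - j3.998e+04 Ω = 3.998e+04∠-89.9° Ω.
Step 4 — Source phasor: V = 33.5∠172.7° V = -33.23 + j4.257 V.
Step 5 — Current: I = V / Z = -0.0001076 - j0.0008309 A = 0.0008378∠-97.4° A.
Step 6 — Complex power: S = V·I* = 3.819e-05 - j0.02807 VA.
Step 7 — Real power: P = Re(S) = 3.819e-05 W.
Step 8 — Reactive power: Q = Im(S) = -0.02807 VAR.
Step 9 — Apparent power: |S| = 0.02807 VA.
Step 10 — Power factor: PF = P/|S| = 0.001361 (leading).

(a) P = 3.819e-05 W  (b) Q = -0.02807 VAR  (c) S = 0.02807 VA  (d) PF = 0.001361 (leading)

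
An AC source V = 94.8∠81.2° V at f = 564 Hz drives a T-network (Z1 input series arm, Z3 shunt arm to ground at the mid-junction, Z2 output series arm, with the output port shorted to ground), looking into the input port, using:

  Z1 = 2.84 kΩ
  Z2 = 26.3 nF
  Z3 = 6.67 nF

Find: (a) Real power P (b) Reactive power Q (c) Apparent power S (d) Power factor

Step 1 — Angular frequency: ω = 2π·f = 2π·564 = 3544 rad/s.
Step 2 — Component impedances:
  Z1: Z = R = 2840 Ω
  Z2: Z = 1/(jωC) = -j/(ω·C) = 0 - j1.073e+04 Ω
  Z3: Z = 1/(jωC) = -j/(ω·C) = 0 - j4.231e+04 Ω
Step 3 — With the output port shorted to ground, the output series arm Z2 runs from the junction to ground; the shunt arm Z3 also runs from the junction to ground. They appear in parallel: Z3 || Z2 = 0 - j8559 Ω.
Step 4 — Series with input arm Z1: Z_in = Z1 + (Z3 || Z2) = 2840 - j8559 Ω = 9018∠-71.6° Ω.
Step 5 — Source phasor: V = 94.8∠81.2° V = 14.5 + j93.68 V.
Step 6 — Current: I = V / Z = -0.009354 + j0.004798 A = 0.01051∠152.8° A.
Step 7 — Complex power: S = V·I* = 0.3139 - j0.9459 VA.
Step 8 — Real power: P = Re(S) = 0.3139 W.
Step 9 — Reactive power: Q = Im(S) = -0.9459 VAR.
Step 10 — Apparent power: |S| = 0.9966 VA.
Step 11 — Power factor: PF = P/|S| = 0.3149 (leading).

(a) P = 0.3139 W  (b) Q = -0.9459 VAR  (c) S = 0.9966 VA  (d) PF = 0.3149 (leading)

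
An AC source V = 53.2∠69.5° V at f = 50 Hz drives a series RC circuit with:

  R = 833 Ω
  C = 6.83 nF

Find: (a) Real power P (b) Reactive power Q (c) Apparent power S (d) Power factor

Step 1 — Angular frequency: ω = 2π·f = 2π·50 = 314.2 rad/s.
Step 2 — Component impedances:
  R: Z = R = 833 Ω
  C: Z = 1/(jωC) = -j/(ω·C) = 0 - j4.66e+05 Ω
Step 3 — Series combination: Z_total = R + C = 833 - j4.66e+05 Ω = 4.66e+05∠-89.9° Ω.
Step 4 — Source phasor: V = 53.2∠69.5° V = 18.63 + j49.83 V.
Step 5 — Current: I = V / Z = -0.0001069 + j4.017e-05 A = 0.0001142∠159.4° A.
Step 6 — Complex power: S = V·I* = 1.085e-05 - j0.006073 VA.
Step 7 — Real power: P = Re(S) = 1.085e-05 W.
Step 8 — Reactive power: Q = Im(S) = -0.006073 VAR.
Step 9 — Apparent power: |S| = 0.006073 VA.
Step 10 — Power factor: PF = P/|S| = 0.001787 (leading).

(a) P = 1.085e-05 W  (b) Q = -0.006073 VAR  (c) S = 0.006073 VA  (d) PF = 0.001787 (leading)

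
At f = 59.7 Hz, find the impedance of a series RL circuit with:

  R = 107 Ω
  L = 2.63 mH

Step 1 — Angular frequency: ω = 2π·f = 2π·59.7 = 375.1 rad/s.
Step 2 — Component impedances:
  R: Z = R = 107 Ω
  L: Z = jωL = j·375.1·0.00263 = 0 + j0.9865 Ω
Step 3 — Series combination: Z_total = R + L = 107 + j0.9865 Ω = 107∠0.5° Ω.

Z = 107 + j0.9865 Ω = 107∠0.5° Ω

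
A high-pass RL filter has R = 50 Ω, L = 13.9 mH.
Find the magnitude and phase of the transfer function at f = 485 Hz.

Step 1 — Angular frequency: ω = 2π·485 = 3047 rad/s.
Step 2 — Transfer function: H(jω) = jωL/(R + jωL).
Step 3 — Numerator jωL = j·42.36; denominator R + jωL = 50 + j42.36.
Step 4 — H = 0.4178 + j0.4932.
Step 5 — Magnitude: |H| = 0.6464 (-3.8 dB); phase: φ = 49.7°.

|H| = 0.6464 (-3.8 dB), φ = 49.7°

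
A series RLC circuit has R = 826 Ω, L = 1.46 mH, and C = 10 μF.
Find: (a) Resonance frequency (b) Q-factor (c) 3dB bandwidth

Step 1 — Resonance condition Im(Z)=0 gives ω₀ = 1/√(LC).
Step 2 — ω₀ = 1/√(0.00146·1e-05) = 8276 rad/s.
Step 3 — f₀ = ω₀/(2π) = 1317 Hz.
Step 4 — Series Q: Q = ω₀L/R = 8276·0.00146/826 = 0.01463.
Step 5 — 3dB bandwidth: Δω = ω₀/Q = 5.658e+05 rad/s; BW = Δω/(2π) = 9.004e+04 Hz.

(a) f₀ = 1317 Hz  (b) Q = 0.01463  (c) BW = 9.004e+04 Hz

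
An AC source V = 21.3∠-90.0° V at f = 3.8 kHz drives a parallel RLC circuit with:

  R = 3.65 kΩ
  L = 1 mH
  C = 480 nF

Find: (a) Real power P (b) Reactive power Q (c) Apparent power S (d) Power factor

Step 1 — Angular frequency: ω = 2π·f = 2π·3800 = 2.388e+04 rad/s.
Step 2 — Component impedances:
  R: Z = R = 3650 Ω
  L: Z = jωL = j·2.388e+04·0.001 = 0 + j23.88 Ω
  C: Z = 1/(jωC) = -j/(ω·C) = 0 - j87.26 Ω
Step 3 — Parallel combination: 1/Z_total = 1/R + 1/L + 1/C; Z_total = 0.296 + j32.87 Ω = 32.87∠89.5° Ω.
Step 4 — Source phasor: V = 21.3∠-90.0° V = 0 - j21.3 V.
Step 5 — Current: I = V / Z = -0.648 - j0.005836 A = 0.648∠-179.5° A.
Step 6 — Complex power: S = V·I* = 0.1243 + j13.8 VA.
Step 7 — Real power: P = Re(S) = 0.1243 W.
Step 8 — Reactive power: Q = Im(S) = 13.8 VAR.
Step 9 — Apparent power: |S| = 13.8 VA.
Step 10 — Power factor: PF = P/|S| = 0.009005 (lagging).

(a) P = 0.1243 W  (b) Q = 13.8 VAR  (c) S = 13.8 VA  (d) PF = 0.009005 (lagging)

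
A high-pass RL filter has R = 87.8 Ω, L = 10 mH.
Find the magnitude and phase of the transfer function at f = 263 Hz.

Step 1 — Angular frequency: ω = 2π·263 = 1652 rad/s.
Step 2 — Transfer function: H(jω) = jωL/(R + jωL).
Step 3 — Numerator jωL = j·16.52; denominator R + jωL = 87.8 + j16.52.
Step 4 — H = 0.03421 + j0.1818.
Step 5 — Magnitude: |H| = 0.185 (-14.7 dB); phase: φ = 79.3°.

|H| = 0.185 (-14.7 dB), φ = 79.3°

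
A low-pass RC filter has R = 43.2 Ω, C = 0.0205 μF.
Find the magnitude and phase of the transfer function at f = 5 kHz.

Step 1 — Angular frequency: ω = 2π·5000 = 3.142e+04 rad/s.
Step 2 — Transfer function: H(jω) = 1/(1 + jωRC).
Step 3 — Denominator: 1 + jωRC = 1 + j·3.142e+04·43.2·2.05e-08 = 1 + j0.02782.
Step 4 — H = 0.9992 - j0.0278.
Step 5 — Magnitude: |H| = 0.9996 (-0.0 dB); phase: φ = -1.6°.

|H| = 0.9996 (-0.0 dB), φ = -1.6°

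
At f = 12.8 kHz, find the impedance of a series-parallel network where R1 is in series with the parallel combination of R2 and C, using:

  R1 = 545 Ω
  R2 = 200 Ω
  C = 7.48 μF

Step 1 — Angular frequency: ω = 2π·f = 2π·1.28e+04 = 8.042e+04 rad/s.
Step 2 — Component impedances:
  R1: Z = R = 545 Ω
  R2: Z = R = 200 Ω
  C: Z = 1/(jωC) = -j/(ω·C) = 0 - j1.662 Ω
Step 3 — Parallel branch: R2 || C = 1/(1/R2 + 1/C) = 0.01382 - j1.662 Ω.
Step 4 — Series with R1: Z_total = R1 + (R2 || C) = 545 - j1.662 Ω = 545∠-0.2° Ω.

Z = 545 - j1.662 Ω = 545∠-0.2° Ω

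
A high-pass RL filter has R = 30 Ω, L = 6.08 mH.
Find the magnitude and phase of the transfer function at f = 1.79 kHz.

Step 1 — Angular frequency: ω = 2π·1790 = 1.125e+04 rad/s.
Step 2 — Transfer function: H(jω) = jωL/(R + jωL).
Step 3 — Numerator jωL = j·68.38; denominator R + jωL = 30 + j68.38.
Step 4 — H = 0.8386 + j0.3679.
Step 5 — Magnitude: |H| = 0.9157 (-0.8 dB); phase: φ = 23.7°.

|H| = 0.9157 (-0.8 dB), φ = 23.7°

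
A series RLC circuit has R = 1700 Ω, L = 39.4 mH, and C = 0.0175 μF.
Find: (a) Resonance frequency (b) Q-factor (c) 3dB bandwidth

Step 1 — Resonance condition Im(Z)=0 gives ω₀ = 1/√(LC).
Step 2 — ω₀ = 1/√(0.0394·1.75e-08) = 3.808e+04 rad/s.
Step 3 — f₀ = ω₀/(2π) = 6061 Hz.
Step 4 — Series Q: Q = ω₀L/R = 3.808e+04·0.0394/1700 = 0.8826.
Step 5 — 3dB bandwidth: Δω = ω₀/Q = 4.315e+04 rad/s; BW = Δω/(2π) = 6867 Hz.

(a) f₀ = 6061 Hz  (b) Q = 0.8826  (c) BW = 6867 Hz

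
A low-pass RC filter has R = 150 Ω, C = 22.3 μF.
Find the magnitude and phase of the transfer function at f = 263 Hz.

Step 1 — Angular frequency: ω = 2π·263 = 1652 rad/s.
Step 2 — Transfer function: H(jω) = 1/(1 + jωRC).
Step 3 — Denominator: 1 + jωRC = 1 + j·1652·150·2.23e-05 = 1 + j5.528.
Step 4 — H = 0.03169 - j0.1752.
Step 5 — Magnitude: |H| = 0.178 (-15.0 dB); phase: φ = -79.7°.

|H| = 0.178 (-15.0 dB), φ = -79.7°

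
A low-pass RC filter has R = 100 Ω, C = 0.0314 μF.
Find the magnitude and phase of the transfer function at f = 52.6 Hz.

Step 1 — Angular frequency: ω = 2π·52.6 = 330.5 rad/s.
Step 2 — Transfer function: H(jω) = 1/(1 + jωRC).
Step 3 — Denominator: 1 + jωRC = 1 + j·330.5·100·3.14e-08 = 1 + j0.001038.
Step 4 — H = 1 - j0.001038.
Step 5 — Magnitude: |H| = 1 (-0.0 dB); phase: φ = -0.1°.

|H| = 1 (-0.0 dB), φ = -0.1°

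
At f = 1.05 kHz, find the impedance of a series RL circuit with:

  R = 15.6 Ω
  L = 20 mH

Step 1 — Angular frequency: ω = 2π·f = 2π·1050 = 6597 rad/s.
Step 2 — Component impedances:
  R: Z = R = 15.6 Ω
  L: Z = jωL = j·6597·0.02 = 0 + j131.9 Ω
Step 3 — Series combination: Z_total = R + L = 15.6 + j131.9 Ω = 132.9∠83.3° Ω.

Z = 15.6 + j131.9 Ω = 132.9∠83.3° Ω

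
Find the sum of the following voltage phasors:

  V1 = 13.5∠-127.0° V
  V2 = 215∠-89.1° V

Step 1 — Convert each phasor to rectangular form:
  V1 = 13.5·(cos(-127.0°) + j·sin(-127.0°)) = -8.125 - j10.78 V
  V2 = 215·(cos(-89.1°) + j·sin(-89.1°)) = 3.377 - j215 V
Step 2 — Sum components: V_total = -4.747 - j225.8 V.
Step 3 — Convert to polar: |V_total| = 225.8 V, ∠V_total = -91.2°.

V_total = 225.8∠-91.2° V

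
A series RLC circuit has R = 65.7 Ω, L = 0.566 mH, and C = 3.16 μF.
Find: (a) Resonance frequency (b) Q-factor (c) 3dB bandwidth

Step 1 — Resonance condition Im(Z)=0 gives ω₀ = 1/√(LC).
Step 2 — ω₀ = 1/√(0.000566·3.16e-06) = 2.365e+04 rad/s.
Step 3 — f₀ = ω₀/(2π) = 3763 Hz.
Step 4 — Series Q: Q = ω₀L/R = 2.365e+04·0.000566/65.7 = 0.2037.
Step 5 — 3dB bandwidth: Δω = ω₀/Q = 1.161e+05 rad/s; BW = Δω/(2π) = 1.847e+04 Hz.

(a) f₀ = 3763 Hz  (b) Q = 0.2037  (c) BW = 1.847e+04 Hz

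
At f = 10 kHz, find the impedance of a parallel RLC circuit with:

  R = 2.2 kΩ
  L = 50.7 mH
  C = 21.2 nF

Step 1 — Angular frequency: ω = 2π·f = 2π·1e+04 = 6.283e+04 rad/s.
Step 2 — Component impedances:
  R: Z = R = 2200 Ω
  L: Z = jωL = j·6.283e+04·0.0507 = 0 + j3186 Ω
  C: Z = 1/(jωC) = -j/(ω·C) = 0 - j750.7 Ω
Step 3 — Parallel combination: 1/Z_total = 1/R + 1/L + 1/C; Z_total = 365.6 - j819 Ω = 896.9∠-65.9° Ω.

Z = 365.6 - j819 Ω = 896.9∠-65.9° Ω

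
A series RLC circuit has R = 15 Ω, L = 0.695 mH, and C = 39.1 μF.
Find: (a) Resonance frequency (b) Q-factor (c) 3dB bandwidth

Step 1 — Resonance: ω₀ = 1/√(LC) = 1/√(0.000695·3.91e-05) = 6066 rad/s.
Step 2 — f₀ = ω₀/(2π) = 965.5 Hz.
Step 3 — Series Q: Q = ω₀L/R = 6066·0.000695/15 = 0.2811.
Step 4 — Bandwidth: Δω = ω₀/Q = 2.158e+04 rad/s; BW = Δω/(2π) = 3435 Hz.

(a) f₀ = 965.5 Hz  (b) Q = 0.2811  (c) BW = 3435 Hz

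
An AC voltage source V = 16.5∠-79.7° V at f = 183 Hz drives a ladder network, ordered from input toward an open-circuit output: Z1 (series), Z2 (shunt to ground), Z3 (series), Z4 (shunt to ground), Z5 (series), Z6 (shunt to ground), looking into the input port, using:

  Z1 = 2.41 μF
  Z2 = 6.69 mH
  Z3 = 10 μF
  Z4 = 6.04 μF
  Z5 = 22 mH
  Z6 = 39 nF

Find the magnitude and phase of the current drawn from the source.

Step 1 — Angular frequency: ω = 2π·f = 2π·183 = 1150 rad/s.
Step 2 — Component impedances:
  Z1: Z = 1/(jωC) = -j/(ω·C) = 0 - j360.9 Ω
  Z2: Z = jωL = j·1150·0.00669 = 0 + j7.692 Ω
  Z3: Z = 1/(jωC) = -j/(ω·C) = 0 - j86.97 Ω
  Z4: Z = 1/(jωC) = -j/(ω·C) = 0 - j144 Ω
  Z5: Z = jωL = j·1150·0.022 = 0 + j25.3 Ω
  Z6: Z = 1/(jωC) = -j/(ω·C) = 0 - j2.23e+04 Ω
Step 3 — Ladder network (open output): work backward from the far end, alternating series and parallel combinations. Z_in = 0 - j352.9 Ω = 352.9∠-90.0° Ω.
Step 4 — Source phasor: V = 16.5∠-79.7° V = 2.95 - j16.23 V.
Step 5 — Ohm's law: I = V / Z_total = (2.95 - j16.23) / (0 - j352.9) = 0.046 + j0.00836 A.
Step 6 — Convert to polar: |I| = 0.04675 A, ∠I = 10.3°.

I = 0.04675∠10.3° A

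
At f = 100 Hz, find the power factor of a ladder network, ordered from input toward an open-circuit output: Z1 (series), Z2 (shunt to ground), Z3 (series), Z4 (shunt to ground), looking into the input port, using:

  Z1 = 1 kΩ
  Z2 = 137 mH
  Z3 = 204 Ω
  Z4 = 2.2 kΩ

Step 1 — Angular frequency: ω = 2π·f = 2π·100 = 628.3 rad/s.
Step 2 — Component impedances:
  Z1: Z = R = 1000 Ω
  Z2: Z = jωL = j·628.3·0.137 = 0 + j86.08 Ω
  Z3: Z = R = 204 Ω
  Z4: Z = R = 2200 Ω
Step 3 — Ladder network (open output): work backward from the far end, alternating series and parallel combinations. Z_in = 1003 + j85.97 Ω = 1007∠4.9° Ω.
Step 4 — Power factor: PF = cos(φ) = Re(Z)/|Z| = 1003.1/1006.8 = 0.9963.
Step 5 — Type: Im(Z) = 85.97 ⇒ lagging (phase φ = 4.9°).

PF = 0.9963 (lagging, φ = 4.9°)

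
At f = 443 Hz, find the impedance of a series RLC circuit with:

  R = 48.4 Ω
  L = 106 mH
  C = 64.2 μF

Step 1 — Angular frequency: ω = 2π·f = 2π·443 = 2783 rad/s.
Step 2 — Component impedances:
  R: Z = R = 48.4 Ω
  L: Z = jωL = j·2783·0.106 = 0 + j295 Ω
  C: Z = 1/(jωC) = -j/(ω·C) = 0 - j5.596 Ω
Step 3 — Series combination: Z_total = R + L + C = 48.4 + j289.4 Ω = 293.5∠80.5° Ω.

Z = 48.4 + j289.4 Ω = 293.5∠80.5° Ω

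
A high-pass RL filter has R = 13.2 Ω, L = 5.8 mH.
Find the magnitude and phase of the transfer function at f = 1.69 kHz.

Step 1 — Angular frequency: ω = 2π·1690 = 1.062e+04 rad/s.
Step 2 — Transfer function: H(jω) = jωL/(R + jωL).
Step 3 — Numerator jωL = j·61.59; denominator R + jωL = 13.2 + j61.59.
Step 4 — H = 0.9561 + j0.2049.
Step 5 — Magnitude: |H| = 0.9778 (-0.2 dB); phase: φ = 12.1°.

|H| = 0.9778 (-0.2 dB), φ = 12.1°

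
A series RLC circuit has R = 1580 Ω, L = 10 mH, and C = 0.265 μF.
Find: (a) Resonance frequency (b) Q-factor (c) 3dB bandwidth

Step 1 — Resonance: ω₀ = 1/√(LC) = 1/√(0.01·2.65e-07) = 1.943e+04 rad/s.
Step 2 — f₀ = ω₀/(2π) = 3092 Hz.
Step 3 — Series Q: Q = ω₀L/R = 1.943e+04·0.01/1580 = 0.1229.
Step 4 — Bandwidth: Δω = ω₀/Q = 1.58e+05 rad/s; BW = Δω/(2π) = 2.515e+04 Hz.

(a) f₀ = 3092 Hz  (b) Q = 0.1229  (c) BW = 2.515e+04 Hz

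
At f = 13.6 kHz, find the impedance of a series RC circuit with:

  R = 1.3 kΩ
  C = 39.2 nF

Step 1 — Angular frequency: ω = 2π·f = 2π·1.36e+04 = 8.545e+04 rad/s.
Step 2 — Component impedances:
  R: Z = R = 1300 Ω
  C: Z = 1/(jωC) = -j/(ω·C) = 0 - j298.5 Ω
Step 3 — Series combination: Z_total = R + C = 1300 - j298.5 Ω = 1334∠-12.9° Ω.

Z = 1300 - j298.5 Ω = 1334∠-12.9° Ω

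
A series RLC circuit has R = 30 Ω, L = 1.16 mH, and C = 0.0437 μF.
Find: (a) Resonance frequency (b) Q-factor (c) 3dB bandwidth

Step 1 — Resonance: ω₀ = 1/√(LC) = 1/√(0.00116·4.37e-08) = 1.405e+05 rad/s.
Step 2 — f₀ = ω₀/(2π) = 2.235e+04 Hz.
Step 3 — Series Q: Q = ω₀L/R = 1.405e+05·0.00116/30 = 5.431.
Step 4 — Bandwidth: Δω = ω₀/Q = 2.586e+04 rad/s; BW = Δω/(2π) = 4116 Hz.

(a) f₀ = 2.235e+04 Hz  (b) Q = 5.431  (c) BW = 4116 Hz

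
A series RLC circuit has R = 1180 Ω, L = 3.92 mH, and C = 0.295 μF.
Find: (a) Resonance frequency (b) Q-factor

Step 1 — Resonance condition Im(Z)=0 gives ω₀ = 1/√(LC).
Step 2 — ω₀ = 1/√(0.00392·2.95e-07) = 2.941e+04 rad/s.
Step 3 — f₀ = ω₀/(2π) = 4680 Hz.
Step 4 — Series Q: Q = ω₀L/R = 2.941e+04·0.00392/1180 = 0.09769.

(a) f₀ = 4680 Hz  (b) Q = 0.09769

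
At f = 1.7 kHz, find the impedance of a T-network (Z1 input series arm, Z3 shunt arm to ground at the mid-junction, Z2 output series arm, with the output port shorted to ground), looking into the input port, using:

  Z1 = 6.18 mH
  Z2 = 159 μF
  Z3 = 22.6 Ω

Step 1 — Angular frequency: ω = 2π·f = 2π·1700 = 1.068e+04 rad/s.
Step 2 — Component impedances:
  Z1: Z = jωL = j·1.068e+04·0.00618 = 0 + j66.01 Ω
  Z2: Z = 1/(jωC) = -j/(ω·C) = 0 - j0.5888 Ω
  Z3: Z = R = 22.6 Ω
Step 3 — With the output port shorted to ground, the output series arm Z2 runs from the junction to ground; the shunt arm Z3 also runs from the junction to ground. They appear in parallel: Z3 || Z2 = 0.01533 - j0.5884 Ω.
Step 4 — Series with input arm Z1: Z_in = Z1 + (Z3 || Z2) = 0.01533 + j65.42 Ω = 65.42∠90.0° Ω.

Z = 0.01533 + j65.42 Ω = 65.42∠90.0° Ω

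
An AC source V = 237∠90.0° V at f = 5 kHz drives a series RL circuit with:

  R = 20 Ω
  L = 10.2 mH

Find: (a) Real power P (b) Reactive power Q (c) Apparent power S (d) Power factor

Step 1 — Angular frequency: ω = 2π·f = 2π·5000 = 3.142e+04 rad/s.
Step 2 — Component impedances:
  R: Z = R = 20 Ω
  L: Z = jωL = j·3.142e+04·0.0102 = 0 + j320.4 Ω
Step 3 — Series combination: Z_total = R + L = 20 + j320.4 Ω = 321.1∠86.4° Ω.
Step 4 — Source phasor: V = 237∠90.0° V = 0 + j237 V.
Step 5 — Current: I = V / Z = 0.7367 + j0.04598 A = 0.7382∠3.6° A.
Step 6 — Complex power: S = V·I* = 10.9 + j174.6 VA.
Step 7 — Real power: P = Re(S) = 10.9 W.
Step 8 — Reactive power: Q = Im(S) = 174.6 VAR.
Step 9 — Apparent power: |S| = 174.9 VA.
Step 10 — Power factor: PF = P/|S| = 0.06229 (lagging).

(a) P = 10.9 W  (b) Q = 174.6 VAR  (c) S = 174.9 VA  (d) PF = 0.06229 (lagging)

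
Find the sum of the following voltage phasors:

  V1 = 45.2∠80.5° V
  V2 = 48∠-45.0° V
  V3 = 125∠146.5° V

Step 1 — Convert each phasor to rectangular form:
  V1 = 45.2·(cos(80.5°) + j·sin(80.5°)) = 7.46 + j44.58 V
  V2 = 48·(cos(-45.0°) + j·sin(-45.0°)) = 33.94 - j33.94 V
  V3 = 125·(cos(146.5°) + j·sin(146.5°)) = -104.2 + j68.99 V
Step 2 — Sum components: V_total = -62.83 + j79.63 V.
Step 3 — Convert to polar: |V_total| = 101.4 V, ∠V_total = 128.3°.

V_total = 101.4∠128.3° V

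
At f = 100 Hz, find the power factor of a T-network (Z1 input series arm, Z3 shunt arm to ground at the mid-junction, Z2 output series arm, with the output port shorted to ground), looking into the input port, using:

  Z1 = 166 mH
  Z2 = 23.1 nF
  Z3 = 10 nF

Step 1 — Angular frequency: ω = 2π·f = 2π·100 = 628.3 rad/s.
Step 2 — Component impedances:
  Z1: Z = jωL = j·628.3·0.166 = 0 + j104.3 Ω
  Z2: Z = 1/(jωC) = -j/(ω·C) = 0 - j6.89e+04 Ω
  Z3: Z = 1/(jωC) = -j/(ω·C) = 0 - j1.592e+05 Ω
Step 3 — With the output port shorted to ground, the output series arm Z2 runs from the junction to ground; the shunt arm Z3 also runs from the junction to ground. They appear in parallel: Z3 || Z2 = 0 - j4.808e+04 Ω.
Step 4 — Series with input arm Z1: Z_in = Z1 + (Z3 || Z2) = 0 - j4.798e+04 Ω = 4.798e+04∠-90.0° Ω.
Step 5 — Power factor: PF = cos(φ) = Re(Z)/|Z| = 0/4.798e+04 = 0.
Step 6 — Type: Im(Z) = -4.798e+04 ⇒ leading (phase φ = -90.0°).

PF = 0 (leading, φ = -90.0°)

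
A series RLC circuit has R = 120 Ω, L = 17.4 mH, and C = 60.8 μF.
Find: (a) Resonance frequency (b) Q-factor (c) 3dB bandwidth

Step 1 — Resonance: ω₀ = 1/√(LC) = 1/√(0.0174·6.08e-05) = 972.2 rad/s.
Step 2 — f₀ = ω₀/(2π) = 154.7 Hz.
Step 3 — Series Q: Q = ω₀L/R = 972.2·0.0174/120 = 0.141.
Step 4 — Bandwidth: Δω = ω₀/Q = 6897 rad/s; BW = Δω/(2π) = 1098 Hz.

(a) f₀ = 154.7 Hz  (b) Q = 0.141  (c) BW = 1098 Hz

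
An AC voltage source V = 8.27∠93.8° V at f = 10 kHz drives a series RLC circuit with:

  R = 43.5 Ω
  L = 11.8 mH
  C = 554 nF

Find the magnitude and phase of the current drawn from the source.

Step 1 — Angular frequency: ω = 2π·f = 2π·1e+04 = 6.283e+04 rad/s.
Step 2 — Component impedances:
  R: Z = R = 43.5 Ω
  L: Z = jωL = j·6.283e+04·0.0118 = 0 + j741.4 Ω
  C: Z = 1/(jωC) = -j/(ω·C) = 0 - j28.73 Ω
Step 3 — Series combination: Z_total = R + L + C = 43.5 + j712.7 Ω = 714∠86.5° Ω.
Step 4 — Source phasor: V = 8.27∠93.8° V = -0.5481 + j8.252 V.
Step 5 — Ohm's law: I = V / Z_total = (-0.5481 + j8.252) / (43.5 + j712.7) = 0.01149 + j0.00147 A.
Step 6 — Convert to polar: |I| = 0.01158 A, ∠I = 7.3°.

I = 0.01158∠7.3° A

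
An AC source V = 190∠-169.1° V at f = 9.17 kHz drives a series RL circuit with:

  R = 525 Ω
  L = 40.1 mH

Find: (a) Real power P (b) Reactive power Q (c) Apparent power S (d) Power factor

Step 1 — Angular frequency: ω = 2π·f = 2π·9170 = 5.762e+04 rad/s.
Step 2 — Component impedances:
  R: Z = R = 525 Ω
  L: Z = jωL = j·5.762e+04·0.0401 = 0 + j2310 Ω
Step 3 — Series combination: Z_total = R + L = 525 + j2310 Ω = 2369∠77.2° Ω.
Step 4 — Source phasor: V = 190∠-169.1° V = -186.6 - j35.93 V.
Step 5 — Current: I = V / Z = -0.03224 + j0.07343 A = 0.08019∠113.7° A.
Step 6 — Complex power: S = V·I* = 3.376 + j14.86 VA.
Step 7 — Real power: P = Re(S) = 3.376 W.
Step 8 — Reactive power: Q = Im(S) = 14.86 VAR.
Step 9 — Apparent power: |S| = 15.24 VA.
Step 10 — Power factor: PF = P/|S| = 0.2216 (lagging).

(a) P = 3.376 W  (b) Q = 14.86 VAR  (c) S = 15.24 VA  (d) PF = 0.2216 (lagging)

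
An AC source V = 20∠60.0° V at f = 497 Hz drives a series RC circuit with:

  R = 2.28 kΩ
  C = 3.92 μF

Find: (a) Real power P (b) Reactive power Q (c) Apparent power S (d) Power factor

Step 1 — Angular frequency: ω = 2π·f = 2π·497 = 3123 rad/s.
Step 2 — Component impedances:
  R: Z = R = 2280 Ω
  C: Z = 1/(jωC) = -j/(ω·C) = 0 - j81.69 Ω
Step 3 — Series combination: Z_total = R + C = 2280 - j81.69 Ω = 2281∠-2.1° Ω.
Step 4 — Source phasor: V = 20∠60.0° V = 10 + j17.32 V.
Step 5 — Current: I = V / Z = 0.004109 + j0.007744 A = 0.008766∠62.1° A.
Step 6 — Complex power: S = V·I* = 0.1752 - j0.006278 VA.
Step 7 — Real power: P = Re(S) = 0.1752 W.
Step 8 — Reactive power: Q = Im(S) = -0.006278 VAR.
Step 9 — Apparent power: |S| = 0.1753 VA.
Step 10 — Power factor: PF = P/|S| = 0.9994 (leading).

(a) P = 0.1752 W  (b) Q = -0.006278 VAR  (c) S = 0.1753 VA  (d) PF = 0.9994 (leading)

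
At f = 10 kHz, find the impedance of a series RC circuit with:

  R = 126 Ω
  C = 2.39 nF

Step 1 — Angular frequency: ω = 2π·f = 2π·1e+04 = 6.283e+04 rad/s.
Step 2 — Component impedances:
  R: Z = R = 126 Ω
  C: Z = 1/(jωC) = -j/(ω·C) = 0 - j6659 Ω
Step 3 — Series combination: Z_total = R + C = 126 - j6659 Ω = 6660∠-88.9° Ω.

Z = 126 - j6659 Ω = 6660∠-88.9° Ω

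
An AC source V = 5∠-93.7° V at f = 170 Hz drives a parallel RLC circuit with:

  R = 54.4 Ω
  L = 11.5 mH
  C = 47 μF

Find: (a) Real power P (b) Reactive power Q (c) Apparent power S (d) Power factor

Step 1 — Angular frequency: ω = 2π·f = 2π·170 = 1068 rad/s.
Step 2 — Component impedances:
  R: Z = R = 54.4 Ω
  L: Z = jωL = j·1068·0.0115 = 0 + j12.28 Ω
  C: Z = 1/(jωC) = -j/(ω·C) = 0 - j19.92 Ω
Step 3 — Parallel combination: 1/Z_total = 1/R + 1/L + 1/C; Z_total = 14.01 + j23.79 Ω = 27.61∠59.5° Ω.
Step 4 — Source phasor: V = 5∠-93.7° V = -0.3227 - j4.99 V.
Step 5 — Current: I = V / Z = -0.1616 - j0.08165 A = 0.1811∠-153.2° A.
Step 6 — Complex power: S = V·I* = 0.4596 + j0.7802 VA.
Step 7 — Real power: P = Re(S) = 0.4596 W.
Step 8 — Reactive power: Q = Im(S) = 0.7802 VAR.
Step 9 — Apparent power: |S| = 0.9055 VA.
Step 10 — Power factor: PF = P/|S| = 0.5075 (lagging).

(a) P = 0.4596 W  (b) Q = 0.7802 VAR  (c) S = 0.9055 VA  (d) PF = 0.5075 (lagging)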